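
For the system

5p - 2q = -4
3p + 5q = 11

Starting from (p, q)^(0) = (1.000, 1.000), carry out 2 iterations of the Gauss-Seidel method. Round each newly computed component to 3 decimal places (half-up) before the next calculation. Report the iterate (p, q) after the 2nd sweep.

(0.176, 2.094)

Iteration 1:
  p = (-4 - (-2)·1.000) / (5) = -0.400
  q = (11 - (3)·-0.400) / (5) = 2.440
Iteration 2:
  p = (-4 - (-2)·2.440) / (5) = 0.176
  q = (11 - (3)·0.176) / (5) = 2.094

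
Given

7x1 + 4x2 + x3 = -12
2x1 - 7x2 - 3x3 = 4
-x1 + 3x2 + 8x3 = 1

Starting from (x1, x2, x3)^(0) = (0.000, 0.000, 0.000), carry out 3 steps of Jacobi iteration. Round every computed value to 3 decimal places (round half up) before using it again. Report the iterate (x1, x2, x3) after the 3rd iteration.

(-1.095, -1.027, 0.367)

Iteration 1:
  x1 = (-12 - (4)·0.000 - (1)·0.000) / (7) = -1.714
  x2 = (4 - (2)·0.000 - (-3)·0.000) / (-7) = -0.571
  x3 = (1 - (-1)·0.000 - (3)·0.000) / (8) = 0.125
Iteration 2:
  x1 = (-12 - (4)·-0.571 - (1)·0.125) / (7) = -1.406
  x2 = (4 - (2)·-1.714 - (-3)·0.125) / (-7) = -1.115
  x3 = (1 - (-1)·-1.714 - (3)·-0.571) / (8) = 0.125
Iteration 3:
  x1 = (-12 - (4)·-1.115 - (1)·0.125) / (7) = -1.095
  x2 = (4 - (2)·-1.406 - (-3)·0.125) / (-7) = -1.027
  x3 = (1 - (-1)·-1.406 - (3)·-1.115) / (8) = 0.367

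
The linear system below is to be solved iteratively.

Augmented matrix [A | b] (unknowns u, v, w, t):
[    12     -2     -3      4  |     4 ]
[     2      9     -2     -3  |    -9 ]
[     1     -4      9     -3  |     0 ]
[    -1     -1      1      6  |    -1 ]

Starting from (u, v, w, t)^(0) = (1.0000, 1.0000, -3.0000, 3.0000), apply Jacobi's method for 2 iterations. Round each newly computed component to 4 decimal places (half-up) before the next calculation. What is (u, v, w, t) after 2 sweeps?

(0.2963, -0.2037, -0.0339, -0.7454)

Iteration 1:
  u = (4 - (-2)·1.0000 - (-3)·-3.0000 - (4)·3.0000) / (12) = -1.2500
  v = (-9 - (2)·1.0000 - (-2)·-3.0000 - (-3)·3.0000) / (9) = -0.8889
  w = (0 - (1)·1.0000 - (-4)·1.0000 - (-3)·3.0000) / (9) = 1.3333
  t = (-1 - (-1)·1.0000 - (-1)·1.0000 - (1)·-3.0000) / (6) = 0.6667
Iteration 2:
  u = (4 - (-2)·-0.8889 - (-3)·1.3333 - (4)·0.6667) / (12) = 0.2963
  v = (-9 - (2)·-1.2500 - (-2)·1.3333 - (-3)·0.6667) / (9) = -0.2037
  w = (0 - (1)·-1.2500 - (-4)·-0.8889 - (-3)·0.6667) / (9) = -0.0339
  t = (-1 - (-1)·-1.2500 - (-1)·-0.8889 - (1)·1.3333) / (6) = -0.7454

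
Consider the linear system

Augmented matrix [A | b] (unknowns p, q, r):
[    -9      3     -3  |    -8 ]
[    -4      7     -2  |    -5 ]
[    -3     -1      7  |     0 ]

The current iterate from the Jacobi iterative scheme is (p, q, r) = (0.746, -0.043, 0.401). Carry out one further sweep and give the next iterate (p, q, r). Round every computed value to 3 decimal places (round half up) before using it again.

One sweep:
  p = (-8 - (3)·-0.043 - (-3)·0.401) / (-9) = 0.741
  q = (-5 - (-4)·0.746 - (-2)·0.401) / (7) = -0.173
  r = (0 - (-3)·0.746 - (-1)·-0.043) / (7) = 0.314

(0.741, -0.173, 0.314)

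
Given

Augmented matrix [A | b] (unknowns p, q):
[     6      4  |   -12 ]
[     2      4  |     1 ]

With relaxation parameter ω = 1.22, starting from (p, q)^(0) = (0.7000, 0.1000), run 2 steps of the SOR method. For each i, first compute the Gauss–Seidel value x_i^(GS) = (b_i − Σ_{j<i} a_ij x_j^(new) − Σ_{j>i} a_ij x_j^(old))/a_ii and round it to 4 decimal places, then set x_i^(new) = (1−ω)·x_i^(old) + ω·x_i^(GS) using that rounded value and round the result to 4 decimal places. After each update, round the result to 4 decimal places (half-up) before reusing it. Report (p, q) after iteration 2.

(-3.4090, 1.9632)

Iteration 1:
  p: GS value = (-12 - (4)·0.1000) / (6) = -2.0667;  p ← (1−ω)·0.7000 + ω·-2.0667 = -2.6754
  q: GS value = (1 - (2)·-2.6754) / (4) = 1.5877;  q ← (1−ω)·0.1000 + ω·1.5877 = 1.9150
Iteration 2:
  p: GS value = (-12 - (4)·1.9150) / (6) = -3.2767;  p ← (1−ω)·-2.6754 + ω·-3.2767 = -3.4090
  q: GS value = (1 - (2)·-3.4090) / (4) = 1.9545;  q ← (1−ω)·1.9150 + ω·1.9545 = 1.9632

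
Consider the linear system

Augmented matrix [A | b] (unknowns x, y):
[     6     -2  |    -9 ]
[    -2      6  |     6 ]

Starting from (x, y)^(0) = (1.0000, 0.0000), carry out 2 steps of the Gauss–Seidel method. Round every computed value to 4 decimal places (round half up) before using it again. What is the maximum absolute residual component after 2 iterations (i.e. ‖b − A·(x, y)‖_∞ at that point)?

0.1110

Iteration 1:
  x = (-9 - (-2)·0.0000) / (6) = -1.5000
  y = (6 - (-2)·-1.5000) / (6) = 0.5000
Iteration 2:
  x = (-9 - (-2)·0.5000) / (6) = -1.3333
  y = (6 - (-2)·-1.3333) / (6) = 0.5556
Residual b − A·x = (0.1110, -0.0002); ∞-norm = 0.1110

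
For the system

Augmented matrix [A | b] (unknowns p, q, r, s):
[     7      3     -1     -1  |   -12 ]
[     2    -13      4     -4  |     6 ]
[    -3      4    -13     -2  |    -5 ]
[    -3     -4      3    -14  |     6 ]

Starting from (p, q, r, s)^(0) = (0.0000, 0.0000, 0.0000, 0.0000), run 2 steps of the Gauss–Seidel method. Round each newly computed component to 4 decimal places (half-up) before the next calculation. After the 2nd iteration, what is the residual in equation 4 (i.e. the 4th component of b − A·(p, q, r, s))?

-0.0004

Iteration 1:
  p = (-12 - (3)·0.0000 - (-1)·0.0000 - (-1)·0.0000) / (7) = -1.7143
  q = (6 - (2)·-1.7143 - (4)·0.0000 - (-4)·0.0000) / (-13) = -0.7253
  r = (-5 - (-3)·-1.7143 - (4)·-0.7253 - (-2)·0.0000) / (-13) = 0.5571
  s = (6 - (-3)·-1.7143 - (-4)·-0.7253 - (3)·0.5571) / (-14) = 0.2654
Iteration 2:
  p = (-12 - (3)·-0.7253 - (-1)·0.5571 - (-1)·0.2654) / (7) = -1.2859
  q = (6 - (2)·-1.2859 - (4)·0.5571 - (-4)·0.2654) / (-13) = -0.5696
  r = (-5 - (-3)·-1.2859 - (4)·-0.5696 - (-2)·0.2654) / (-13) = 0.4653
  s = (6 - (-3)·-1.2859 - (-4)·-0.5696 - (3)·0.4653) / (-14) = 0.1094
Residual b − A·x = (-0.7152, -0.2566, -0.3116, -0.0004)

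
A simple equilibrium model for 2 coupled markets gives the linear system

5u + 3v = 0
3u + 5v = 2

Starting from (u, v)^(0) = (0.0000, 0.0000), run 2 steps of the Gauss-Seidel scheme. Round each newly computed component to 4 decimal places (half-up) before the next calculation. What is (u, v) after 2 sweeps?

(-0.2400, 0.5440)

Iteration 1:
  u = (0 - (3)·0.0000) / (5) = 0.0000
  v = (2 - (3)·0.0000) / (5) = 0.4000
Iteration 2:
  u = (0 - (3)·0.4000) / (5) = -0.2400
  v = (2 - (3)·-0.2400) / (5) = 0.5440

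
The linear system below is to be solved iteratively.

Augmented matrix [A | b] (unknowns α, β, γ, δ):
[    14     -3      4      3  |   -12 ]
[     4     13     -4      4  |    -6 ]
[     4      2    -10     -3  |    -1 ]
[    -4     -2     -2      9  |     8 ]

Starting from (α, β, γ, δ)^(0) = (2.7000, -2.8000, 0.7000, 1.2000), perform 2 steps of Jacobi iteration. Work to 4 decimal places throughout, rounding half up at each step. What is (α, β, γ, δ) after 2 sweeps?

Iteration 1:
  α = (-12 - (-3)·-2.8000 - (4)·0.7000 - (3)·1.2000) / (14) = -1.9143
  β = (-6 - (4)·2.7000 - (-4)·0.7000 - (4)·1.2000) / (13) = -1.4462
  γ = (-1 - (4)·2.7000 - (2)·-2.8000 - (-3)·1.2000) / (-10) = 0.2600
  δ = (8 - (-4)·2.7000 - (-2)·-2.8000 - (-2)·0.7000) / (9) = 1.6222
Iteration 2:
  α = (-12 - (-3)·-1.4462 - (4)·0.2600 - (3)·1.6222) / (14) = -1.5889
  β = (-6 - (4)·-1.9143 - (-4)·0.2600 - (4)·1.6222) / (13) = -0.2917
  γ = (-1 - (4)·-1.9143 - (2)·-1.4462 - (-3)·1.6222) / (-10) = -1.4416
  δ = (8 - (-4)·-1.9143 - (-2)·-1.4462 - (-2)·0.2600) / (9) = -0.2255

(-1.5889, -0.2917, -1.4416, -0.2255)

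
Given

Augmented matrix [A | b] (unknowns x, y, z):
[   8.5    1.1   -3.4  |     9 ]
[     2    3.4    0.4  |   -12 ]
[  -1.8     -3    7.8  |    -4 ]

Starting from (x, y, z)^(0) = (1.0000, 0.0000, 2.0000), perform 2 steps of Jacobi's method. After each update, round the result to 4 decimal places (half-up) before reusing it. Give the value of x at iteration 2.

1.5093

Iteration 1:
  x = (9 - (1.1)·0.0000 - (-3.4)·2.0000) / (8.5) = 1.8588
  y = (-12 - (2)·1.0000 - (0.4)·2.0000) / (3.4) = -4.3529
  z = (-4 - (-1.8)·1.0000 - (-3)·0.0000) / (7.8) = -0.2821
Iteration 2:
  x = (9 - (1.1)·-4.3529 - (-3.4)·-0.2821) / (8.5) = 1.5093
  y = (-12 - (2)·1.8588 - (0.4)·-0.2821) / (3.4) = -4.5896
  z = (-4 - (-1.8)·1.8588 - (-3)·-4.3529) / (7.8) = -1.7581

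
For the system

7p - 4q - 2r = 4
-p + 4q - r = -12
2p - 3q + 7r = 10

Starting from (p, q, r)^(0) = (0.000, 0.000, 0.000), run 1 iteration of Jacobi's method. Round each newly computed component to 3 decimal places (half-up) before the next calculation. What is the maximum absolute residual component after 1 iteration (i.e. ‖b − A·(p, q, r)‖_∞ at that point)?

Iteration 1:
  p = (4 - (-4)·0.000 - (-2)·0.000) / (7) = 0.571
  q = (-12 - (-1)·0.000 - (-1)·0.000) / (4) = -3.000
  r = (10 - (2)·0.000 - (-3)·0.000) / (7) = 1.429
Residual b − A·x = (-9.139, 2.000, -10.145); ∞-norm = 10.145

10.145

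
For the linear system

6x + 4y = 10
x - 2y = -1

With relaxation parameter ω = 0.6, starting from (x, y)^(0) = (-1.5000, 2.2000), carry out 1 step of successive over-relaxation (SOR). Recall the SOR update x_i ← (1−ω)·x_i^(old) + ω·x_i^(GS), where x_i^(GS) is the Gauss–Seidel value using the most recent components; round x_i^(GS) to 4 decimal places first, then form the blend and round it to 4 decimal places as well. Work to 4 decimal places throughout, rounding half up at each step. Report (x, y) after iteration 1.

Iteration 1:
  x: GS value = (10 - (4)·2.2000) / (6) = 0.2000;  x ← (1−ω)·-1.5000 + ω·0.2000 = -0.4800
  y: GS value = (-1 - (1)·-0.4800) / (-2) = 0.2600;  y ← (1−ω)·2.2000 + ω·0.2600 = 1.0360

(-0.4800, 1.0360)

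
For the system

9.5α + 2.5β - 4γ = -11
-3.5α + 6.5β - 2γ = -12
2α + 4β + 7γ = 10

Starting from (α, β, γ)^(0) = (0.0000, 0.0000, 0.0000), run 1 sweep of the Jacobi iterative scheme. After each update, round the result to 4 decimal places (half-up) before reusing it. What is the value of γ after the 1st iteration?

1.4286

Iteration 1:
  α = (-11 - (2.5)·0.0000 - (-4)·0.0000) / (9.5) = -1.1579
  β = (-12 - (-3.5)·0.0000 - (-2)·0.0000) / (6.5) = -1.8462
  γ = (10 - (2)·0.0000 - (4)·0.0000) / (7) = 1.4286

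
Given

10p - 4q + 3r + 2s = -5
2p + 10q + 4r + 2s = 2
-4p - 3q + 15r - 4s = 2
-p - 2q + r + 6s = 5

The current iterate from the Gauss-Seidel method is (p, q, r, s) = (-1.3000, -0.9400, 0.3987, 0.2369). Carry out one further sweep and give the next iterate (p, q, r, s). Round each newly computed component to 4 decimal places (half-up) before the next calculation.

One sweep:
  p = (-5 - (-4)·-0.9400 - (3)·0.3987 - (2)·0.2369) / (10) = -1.0430
  q = (2 - (2)·-1.0430 - (4)·0.3987 - (2)·0.2369) / (10) = 0.2017
  r = (2 - (-4)·-1.0430 - (-3)·0.2017 - (-4)·0.2369) / (15) = -0.0413
  s = (5 - (-1)·-1.0430 - (-2)·0.2017 - (1)·-0.0413) / (6) = 0.7336

(-1.0430, 0.2017, -0.0413, 0.7336)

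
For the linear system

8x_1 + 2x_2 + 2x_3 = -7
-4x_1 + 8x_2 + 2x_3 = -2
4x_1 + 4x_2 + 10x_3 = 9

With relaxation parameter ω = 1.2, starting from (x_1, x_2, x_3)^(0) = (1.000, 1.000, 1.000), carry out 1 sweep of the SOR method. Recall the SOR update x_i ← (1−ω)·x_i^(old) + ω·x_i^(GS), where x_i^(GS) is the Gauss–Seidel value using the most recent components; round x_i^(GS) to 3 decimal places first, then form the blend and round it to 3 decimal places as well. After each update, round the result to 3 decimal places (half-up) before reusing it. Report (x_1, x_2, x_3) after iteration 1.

(-1.850, -1.910, 2.685)

Iteration 1:
  x_1: GS value = (-7 - (2)·1.000 - (2)·1.000) / (8) = -1.375;  x_1 ← (1−ω)·1.000 + ω·-1.375 = -1.850
  x_2: GS value = (-2 - (-4)·-1.850 - (2)·1.000) / (8) = -1.425;  x_2 ← (1−ω)·1.000 + ω·-1.425 = -1.910
  x_3: GS value = (9 - (4)·-1.850 - (4)·-1.910) / (10) = 2.404;  x_3 ← (1−ω)·1.000 + ω·2.404 = 2.685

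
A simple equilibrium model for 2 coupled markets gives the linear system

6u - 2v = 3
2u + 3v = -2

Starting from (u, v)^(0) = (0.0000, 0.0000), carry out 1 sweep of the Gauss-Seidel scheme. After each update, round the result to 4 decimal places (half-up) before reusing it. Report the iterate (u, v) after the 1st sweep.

Iteration 1:
  u = (3 - (-2)·0.0000) / (6) = 0.5000
  v = (-2 - (2)·0.5000) / (3) = -1.0000

(0.5000, -1.0000)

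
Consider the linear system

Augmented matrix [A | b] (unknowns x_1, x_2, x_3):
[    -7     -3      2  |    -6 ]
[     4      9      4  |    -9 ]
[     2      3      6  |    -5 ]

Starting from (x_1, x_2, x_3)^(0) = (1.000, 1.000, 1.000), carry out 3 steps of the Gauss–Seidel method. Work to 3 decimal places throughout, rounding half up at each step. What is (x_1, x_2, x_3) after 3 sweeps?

Iteration 1:
  x_1 = (-6 - (-3)·1.000 - (2)·1.000) / (-7) = 0.714
  x_2 = (-9 - (4)·0.714 - (4)·1.000) / (9) = -1.762
  x_3 = (-5 - (2)·0.714 - (3)·-1.762) / (6) = -0.190
Iteration 2:
  x_1 = (-6 - (-3)·-1.762 - (2)·-0.190) / (-7) = 1.558
  x_2 = (-9 - (4)·1.558 - (4)·-0.190) / (9) = -1.608
  x_3 = (-5 - (2)·1.558 - (3)·-1.608) / (6) = -0.549
Iteration 3:
  x_1 = (-6 - (-3)·-1.608 - (2)·-0.549) / (-7) = 1.389
  x_2 = (-9 - (4)·1.389 - (4)·-0.549) / (9) = -1.373
  x_3 = (-5 - (2)·1.389 - (3)·-1.373) / (6) = -0.610

(1.389, -1.373, -0.610)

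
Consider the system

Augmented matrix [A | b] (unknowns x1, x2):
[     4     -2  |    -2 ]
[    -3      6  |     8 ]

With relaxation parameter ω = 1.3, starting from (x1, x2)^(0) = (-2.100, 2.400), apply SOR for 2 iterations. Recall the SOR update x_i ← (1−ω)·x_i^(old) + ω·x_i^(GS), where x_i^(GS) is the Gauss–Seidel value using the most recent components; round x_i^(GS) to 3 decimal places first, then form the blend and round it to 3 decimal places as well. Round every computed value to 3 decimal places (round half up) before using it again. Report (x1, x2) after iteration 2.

(0.197, 1.257)

Iteration 1:
  x1: GS value = (-2 - (-2)·2.400) / (4) = 0.700;  x1 ← (1−ω)·-2.100 + ω·0.700 = 1.540
  x2: GS value = (8 - (-3)·1.540) / (6) = 2.103;  x2 ← (1−ω)·2.400 + ω·2.103 = 2.014
Iteration 2:
  x1: GS value = (-2 - (-2)·2.014) / (4) = 0.507;  x1 ← (1−ω)·1.540 + ω·0.507 = 0.197
  x2: GS value = (8 - (-3)·0.197) / (6) = 1.432;  x2 ← (1−ω)·2.014 + ω·1.432 = 1.257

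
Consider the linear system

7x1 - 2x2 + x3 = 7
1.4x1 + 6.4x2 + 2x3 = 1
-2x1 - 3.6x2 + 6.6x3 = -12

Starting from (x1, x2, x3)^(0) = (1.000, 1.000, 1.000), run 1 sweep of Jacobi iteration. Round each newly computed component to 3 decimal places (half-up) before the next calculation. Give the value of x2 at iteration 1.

Iteration 1:
  x1 = (7 - (-2)·1.000 - (1)·1.000) / (7) = 1.143
  x2 = (1 - (1.4)·1.000 - (2)·1.000) / (6.4) = -0.375
  x3 = (-12 - (-2)·1.000 - (-3.6)·1.000) / (6.6) = -0.970

-0.375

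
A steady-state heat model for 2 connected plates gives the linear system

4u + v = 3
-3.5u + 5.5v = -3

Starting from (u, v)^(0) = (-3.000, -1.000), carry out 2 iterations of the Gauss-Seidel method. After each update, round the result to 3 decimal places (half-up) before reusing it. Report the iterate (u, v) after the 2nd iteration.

(0.727, -0.083)

Iteration 1:
  u = (3 - (1)·-1.000) / (4) = 1.000
  v = (-3 - (-3.5)·1.000) / (5.5) = 0.091
Iteration 2:
  u = (3 - (1)·0.091) / (4) = 0.727
  v = (-3 - (-3.5)·0.727) / (5.5) = -0.083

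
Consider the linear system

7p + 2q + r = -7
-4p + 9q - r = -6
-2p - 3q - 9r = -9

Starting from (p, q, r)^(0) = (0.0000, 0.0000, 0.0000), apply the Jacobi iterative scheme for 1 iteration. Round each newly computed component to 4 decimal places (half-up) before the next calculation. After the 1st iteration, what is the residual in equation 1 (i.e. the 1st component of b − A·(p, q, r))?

0.3334

Iteration 1:
  p = (-7 - (2)·0.0000 - (1)·0.0000) / (7) = -1.0000
  q = (-6 - (-4)·0.0000 - (-1)·0.0000) / (9) = -0.6667
  r = (-9 - (-2)·0.0000 - (-3)·0.0000) / (-9) = 1.0000
Residual b − A·x = (0.3334, -2.9997, -4.0001)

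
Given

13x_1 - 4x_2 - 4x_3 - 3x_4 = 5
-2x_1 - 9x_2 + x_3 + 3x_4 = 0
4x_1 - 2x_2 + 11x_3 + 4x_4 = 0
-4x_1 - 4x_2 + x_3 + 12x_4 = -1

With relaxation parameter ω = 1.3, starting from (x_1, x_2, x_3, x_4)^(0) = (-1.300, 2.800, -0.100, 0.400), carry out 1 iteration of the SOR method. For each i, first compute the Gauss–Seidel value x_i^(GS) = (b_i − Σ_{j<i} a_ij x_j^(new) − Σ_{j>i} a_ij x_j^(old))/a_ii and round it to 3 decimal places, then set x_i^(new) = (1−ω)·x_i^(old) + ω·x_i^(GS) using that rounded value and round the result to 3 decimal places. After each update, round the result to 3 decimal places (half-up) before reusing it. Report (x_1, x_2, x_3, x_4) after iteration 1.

(2.090, -1.285, -1.451, 0.278)

Iteration 1:
  x_1: GS value = (5 - (-4)·2.800 - (-4)·-0.100 - (-3)·0.400) / (13) = 1.308;  x_1 ← (1−ω)·-1.300 + ω·1.308 = 2.090
  x_2: GS value = (0 - (-2)·2.090 - (1)·-0.100 - (3)·0.400) / (-9) = -0.342;  x_2 ← (1−ω)·2.800 + ω·-0.342 = -1.285
  x_3: GS value = (0 - (4)·2.090 - (-2)·-1.285 - (4)·0.400) / (11) = -1.139;  x_3 ← (1−ω)·-0.100 + ω·-1.139 = -1.451
  x_4: GS value = (-1 - (-4)·2.090 - (-4)·-1.285 - (1)·-1.451) / (12) = 0.306;  x_4 ← (1−ω)·0.400 + ω·0.306 = 0.278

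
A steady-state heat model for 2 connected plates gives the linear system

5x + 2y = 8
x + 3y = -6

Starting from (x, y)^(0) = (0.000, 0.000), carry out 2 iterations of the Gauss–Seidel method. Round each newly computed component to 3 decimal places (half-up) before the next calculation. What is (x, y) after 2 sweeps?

Iteration 1:
  x = (8 - (2)·0.000) / (5) = 1.600
  y = (-6 - (1)·1.600) / (3) = -2.533
Iteration 2:
  x = (8 - (2)·-2.533) / (5) = 2.613
  y = (-6 - (1)·2.613) / (3) = -2.871

(2.613, -2.871)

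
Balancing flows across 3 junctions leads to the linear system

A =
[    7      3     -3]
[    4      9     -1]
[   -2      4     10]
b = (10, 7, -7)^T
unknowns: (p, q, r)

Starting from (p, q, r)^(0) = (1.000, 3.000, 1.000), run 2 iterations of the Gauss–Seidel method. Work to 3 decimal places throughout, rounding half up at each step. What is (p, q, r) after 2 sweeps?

Iteration 1:
  p = (10 - (3)·3.000 - (-3)·1.000) / (7) = 0.571
  q = (7 - (4)·0.571 - (-1)·1.000) / (9) = 0.635
  r = (-7 - (-2)·0.571 - (4)·0.635) / (10) = -0.840
Iteration 2:
  p = (10 - (3)·0.635 - (-3)·-0.840) / (7) = 0.796
  q = (7 - (4)·0.796 - (-1)·-0.840) / (9) = 0.331
  r = (-7 - (-2)·0.796 - (4)·0.331) / (10) = -0.673

(0.796, 0.331, -0.673)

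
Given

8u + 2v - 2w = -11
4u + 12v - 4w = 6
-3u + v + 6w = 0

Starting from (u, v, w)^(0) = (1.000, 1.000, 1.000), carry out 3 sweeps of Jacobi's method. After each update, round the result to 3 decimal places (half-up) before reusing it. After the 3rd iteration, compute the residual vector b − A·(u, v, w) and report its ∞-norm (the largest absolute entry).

Iteration 1:
  u = (-11 - (2)·1.000 - (-2)·1.000) / (8) = -1.375
  v = (6 - (4)·1.000 - (-4)·1.000) / (12) = 0.500
  w = (0 - (-3)·1.000 - (1)·1.000) / (6) = 0.333
Iteration 2:
  u = (-11 - (2)·0.500 - (-2)·0.333) / (8) = -1.417
  v = (6 - (4)·-1.375 - (-4)·0.333) / (12) = 1.069
  w = (0 - (-3)·-1.375 - (1)·0.500) / (6) = -0.771
Iteration 3:
  u = (-11 - (2)·1.069 - (-2)·-0.771) / (8) = -1.835
  v = (6 - (4)·-1.417 - (-4)·-0.771) / (12) = 0.715
  w = (0 - (-3)·-1.417 - (1)·1.069) / (6) = -0.887
Residual b − A·x = (0.476, 1.212, -0.898); ∞-norm = 1.212

1.212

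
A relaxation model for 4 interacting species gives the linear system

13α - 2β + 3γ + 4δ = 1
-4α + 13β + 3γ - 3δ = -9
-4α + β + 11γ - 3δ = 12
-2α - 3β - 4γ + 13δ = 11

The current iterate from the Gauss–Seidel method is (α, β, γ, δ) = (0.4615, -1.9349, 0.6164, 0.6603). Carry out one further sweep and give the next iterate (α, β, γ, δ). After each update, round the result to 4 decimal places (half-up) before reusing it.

(-0.5662, -0.8564, 1.1430, 0.9131)

One sweep:
  α = (1 - (-2)·-1.9349 - (3)·0.6164 - (4)·0.6603) / (13) = -0.5662
  β = (-9 - (-4)·-0.5662 - (3)·0.6164 - (-3)·0.6603) / (13) = -0.8564
  γ = (12 - (-4)·-0.5662 - (1)·-0.8564 - (-3)·0.6603) / (11) = 1.1430
  δ = (11 - (-2)·-0.5662 - (-3)·-0.8564 - (-4)·1.1430) / (13) = 0.9131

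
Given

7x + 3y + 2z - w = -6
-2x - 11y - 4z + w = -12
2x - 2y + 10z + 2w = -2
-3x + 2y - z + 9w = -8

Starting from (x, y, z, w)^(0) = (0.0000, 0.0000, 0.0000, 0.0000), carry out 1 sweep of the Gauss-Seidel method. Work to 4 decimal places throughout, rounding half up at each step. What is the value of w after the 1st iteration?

-1.4271

Iteration 1:
  x = (-6 - (3)·0.0000 - (2)·0.0000 - (-1)·0.0000) / (7) = -0.8571
  y = (-12 - (-2)·-0.8571 - (-4)·0.0000 - (1)·0.0000) / (-11) = 1.2467
  z = (-2 - (2)·-0.8571 - (-2)·1.2467 - (2)·0.0000) / (10) = 0.2208
  w = (-8 - (-3)·-0.8571 - (2)·1.2467 - (-1)·0.2208) / (9) = -1.4271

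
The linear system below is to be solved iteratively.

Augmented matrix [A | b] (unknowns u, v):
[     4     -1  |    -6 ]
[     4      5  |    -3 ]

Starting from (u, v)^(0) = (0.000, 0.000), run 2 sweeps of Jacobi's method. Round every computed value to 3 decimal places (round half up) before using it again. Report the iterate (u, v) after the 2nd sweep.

(-1.650, 0.600)

Iteration 1:
  u = (-6 - (-1)·0.000) / (4) = -1.500
  v = (-3 - (4)·0.000) / (5) = -0.600
Iteration 2:
  u = (-6 - (-1)·-0.600) / (4) = -1.650
  v = (-3 - (4)·-1.500) / (5) = 0.600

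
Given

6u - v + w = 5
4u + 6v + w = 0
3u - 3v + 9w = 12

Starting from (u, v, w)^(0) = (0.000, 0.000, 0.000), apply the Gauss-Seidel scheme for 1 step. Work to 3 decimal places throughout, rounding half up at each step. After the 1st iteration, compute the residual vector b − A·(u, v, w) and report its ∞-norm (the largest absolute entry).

1.424

Iteration 1:
  u = (5 - (-1)·0.000 - (1)·0.000) / (6) = 0.833
  v = (0 - (4)·0.833 - (1)·0.000) / (6) = -0.555
  w = (12 - (3)·0.833 - (-3)·-0.555) / (9) = 0.871
Residual b − A·x = (-1.424, -0.873, -0.003); ∞-norm = 1.424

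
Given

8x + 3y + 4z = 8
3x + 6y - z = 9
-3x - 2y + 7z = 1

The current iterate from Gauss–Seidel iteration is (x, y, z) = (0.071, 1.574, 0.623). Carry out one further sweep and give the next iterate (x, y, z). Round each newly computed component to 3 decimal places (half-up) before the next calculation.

One sweep:
  x = (8 - (3)·1.574 - (4)·0.623) / (8) = 0.098
  y = (9 - (3)·0.098 - (-1)·0.623) / (6) = 1.555
  z = (1 - (-3)·0.098 - (-2)·1.555) / (7) = 0.629

(0.098, 1.555, 0.629)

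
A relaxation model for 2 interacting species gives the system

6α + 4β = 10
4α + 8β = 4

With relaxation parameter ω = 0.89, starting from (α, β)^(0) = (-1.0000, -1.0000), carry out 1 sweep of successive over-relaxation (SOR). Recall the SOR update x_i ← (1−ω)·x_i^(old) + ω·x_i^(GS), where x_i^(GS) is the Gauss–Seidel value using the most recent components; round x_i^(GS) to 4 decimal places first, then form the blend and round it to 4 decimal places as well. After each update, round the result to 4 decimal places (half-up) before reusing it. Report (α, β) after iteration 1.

(1.9666, -0.5401)

Iteration 1:
  α: GS value = (10 - (4)·-1.0000) / (6) = 2.3333;  α ← (1−ω)·-1.0000 + ω·2.3333 = 1.9666
  β: GS value = (4 - (4)·1.9666) / (8) = -0.4833;  β ← (1−ω)·-1.0000 + ω·-0.4833 = -0.5401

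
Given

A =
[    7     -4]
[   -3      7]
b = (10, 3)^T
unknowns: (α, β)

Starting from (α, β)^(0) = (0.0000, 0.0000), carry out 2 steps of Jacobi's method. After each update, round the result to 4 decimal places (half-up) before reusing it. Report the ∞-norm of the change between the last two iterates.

0.6122

Iteration 1:
  α = (10 - (-4)·0.0000) / (7) = 1.4286
  β = (3 - (-3)·0.0000) / (7) = 0.4286
Iteration 2:
  α = (10 - (-4)·0.4286) / (7) = 1.6735
  β = (3 - (-3)·1.4286) / (7) = 1.0408
Change: (0.2449, 0.6122) → max |·| = 0.6122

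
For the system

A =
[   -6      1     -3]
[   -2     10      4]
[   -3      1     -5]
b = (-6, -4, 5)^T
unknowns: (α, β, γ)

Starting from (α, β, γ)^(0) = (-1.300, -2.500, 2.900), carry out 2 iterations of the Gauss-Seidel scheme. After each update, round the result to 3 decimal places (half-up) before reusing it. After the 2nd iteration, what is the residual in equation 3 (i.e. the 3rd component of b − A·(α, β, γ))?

Iteration 1:
  α = (-6 - (1)·-2.500 - (-3)·2.900) / (-6) = -0.867
  β = (-4 - (-2)·-0.867 - (4)·2.900) / (10) = -1.733
  γ = (5 - (-3)·-0.867 - (1)·-1.733) / (-5) = -0.826
Iteration 2:
  α = (-6 - (1)·-1.733 - (-3)·-0.826) / (-6) = 1.124
  β = (-4 - (-2)·1.124 - (4)·-0.826) / (10) = 0.155
  γ = (5 - (-3)·1.124 - (1)·0.155) / (-5) = -1.643
Residual b − A·x = (-4.340, 3.270, 0.002)

0.002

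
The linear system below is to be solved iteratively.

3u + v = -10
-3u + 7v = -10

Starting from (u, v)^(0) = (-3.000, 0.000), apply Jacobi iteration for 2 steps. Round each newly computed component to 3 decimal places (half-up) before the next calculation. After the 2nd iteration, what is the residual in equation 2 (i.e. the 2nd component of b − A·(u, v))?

Iteration 1:
  u = (-10 - (1)·0.000) / (3) = -3.333
  v = (-10 - (-3)·-3.000) / (7) = -2.714
Iteration 2:
  u = (-10 - (1)·-2.714) / (3) = -2.429
  v = (-10 - (-3)·-3.333) / (7) = -2.857
Residual b − A·x = (0.144, 2.712)

2.712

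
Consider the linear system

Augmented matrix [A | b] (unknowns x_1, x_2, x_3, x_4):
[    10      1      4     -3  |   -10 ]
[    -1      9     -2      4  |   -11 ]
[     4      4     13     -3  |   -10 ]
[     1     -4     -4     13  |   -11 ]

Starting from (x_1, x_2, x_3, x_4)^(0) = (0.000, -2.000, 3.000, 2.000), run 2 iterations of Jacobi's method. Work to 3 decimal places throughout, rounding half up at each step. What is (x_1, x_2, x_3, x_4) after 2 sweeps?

(-1.140, -1.070, -0.018, -1.088)

Iteration 1:
  x_1 = (-10 - (1)·-2.000 - (4)·3.000 - (-3)·2.000) / (10) = -1.400
  x_2 = (-11 - (-1)·0.000 - (-2)·3.000 - (4)·2.000) / (9) = -1.444
  x_3 = (-10 - (4)·0.000 - (4)·-2.000 - (-3)·2.000) / (13) = 0.308
  x_4 = (-11 - (1)·0.000 - (-4)·-2.000 - (-4)·3.000) / (13) = -0.538
Iteration 2:
  x_1 = (-10 - (1)·-1.444 - (4)·0.308 - (-3)·-0.538) / (10) = -1.140
  x_2 = (-11 - (-1)·-1.400 - (-2)·0.308 - (4)·-0.538) / (9) = -1.070
  x_3 = (-10 - (4)·-1.400 - (4)·-1.444 - (-3)·-0.538) / (13) = -0.018
  x_4 = (-11 - (1)·-1.400 - (-4)·-1.444 - (-4)·0.308) / (13) = -1.088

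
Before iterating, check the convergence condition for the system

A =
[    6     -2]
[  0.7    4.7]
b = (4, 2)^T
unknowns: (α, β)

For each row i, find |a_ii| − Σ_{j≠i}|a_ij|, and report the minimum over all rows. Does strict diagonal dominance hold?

row 1: |6| − (2) = 4
row 2: |4.7| − (0.7) = 4
minimum over rows = 4 → strictly diagonally dominant (convergence guaranteed)

4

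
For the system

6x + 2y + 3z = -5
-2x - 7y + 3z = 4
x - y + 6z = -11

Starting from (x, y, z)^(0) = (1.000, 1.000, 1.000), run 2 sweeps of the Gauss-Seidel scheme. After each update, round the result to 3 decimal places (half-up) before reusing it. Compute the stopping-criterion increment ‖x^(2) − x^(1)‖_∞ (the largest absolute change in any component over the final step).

Iteration 1:
  x = (-5 - (2)·1.000 - (3)·1.000) / (6) = -1.667
  y = (4 - (-2)·-1.667 - (3)·1.000) / (-7) = 0.333
  z = (-11 - (1)·-1.667 - (-1)·0.333) / (6) = -1.500
Iteration 2:
  x = (-5 - (2)·0.333 - (3)·-1.500) / (6) = -0.194
  y = (4 - (-2)·-0.194 - (3)·-1.500) / (-7) = -1.159
  z = (-11 - (1)·-0.194 - (-1)·-1.159) / (6) = -1.994
Change: (1.473, -1.492, -0.494) → max |·| = 1.492

1.492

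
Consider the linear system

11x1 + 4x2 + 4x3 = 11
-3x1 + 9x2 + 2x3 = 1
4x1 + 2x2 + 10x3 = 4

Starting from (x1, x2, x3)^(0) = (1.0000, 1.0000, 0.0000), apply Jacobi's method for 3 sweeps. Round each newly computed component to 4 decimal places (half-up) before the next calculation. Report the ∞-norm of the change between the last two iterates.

Iteration 1:
  x1 = (11 - (4)·1.0000 - (4)·0.0000) / (11) = 0.6364
  x2 = (1 - (-3)·1.0000 - (2)·0.0000) / (9) = 0.4444
  x3 = (4 - (4)·1.0000 - (2)·1.0000) / (10) = -0.2000
Iteration 2:
  x1 = (11 - (4)·0.4444 - (4)·-0.2000) / (11) = 0.9111
  x2 = (1 - (-3)·0.6364 - (2)·-0.2000) / (9) = 0.3677
  x3 = (4 - (4)·0.6364 - (2)·0.4444) / (10) = 0.0566
Iteration 3:
  x1 = (11 - (4)·0.3677 - (4)·0.0566) / (11) = 0.8457
  x2 = (1 - (-3)·0.9111 - (2)·0.0566) / (9) = 0.4022
  x3 = (4 - (4)·0.9111 - (2)·0.3677) / (10) = -0.0380
Change: (-0.0654, 0.0345, -0.0946) → max |·| = 0.0946

0.0946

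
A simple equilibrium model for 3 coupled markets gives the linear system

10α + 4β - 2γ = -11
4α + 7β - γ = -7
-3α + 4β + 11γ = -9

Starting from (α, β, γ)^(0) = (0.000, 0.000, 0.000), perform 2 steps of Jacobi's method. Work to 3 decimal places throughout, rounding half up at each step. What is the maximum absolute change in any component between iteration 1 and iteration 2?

Iteration 1:
  α = (-11 - (4)·0.000 - (-2)·0.000) / (10) = -1.100
  β = (-7 - (4)·0.000 - (-1)·0.000) / (7) = -1.000
  γ = (-9 - (-3)·0.000 - (4)·0.000) / (11) = -0.818
Iteration 2:
  α = (-11 - (4)·-1.000 - (-2)·-0.818) / (10) = -0.864
  β = (-7 - (4)·-1.100 - (-1)·-0.818) / (7) = -0.488
  γ = (-9 - (-3)·-1.100 - (4)·-1.000) / (11) = -0.755
Change: (0.236, 0.512, 0.063) → max |·| = 0.512

0.512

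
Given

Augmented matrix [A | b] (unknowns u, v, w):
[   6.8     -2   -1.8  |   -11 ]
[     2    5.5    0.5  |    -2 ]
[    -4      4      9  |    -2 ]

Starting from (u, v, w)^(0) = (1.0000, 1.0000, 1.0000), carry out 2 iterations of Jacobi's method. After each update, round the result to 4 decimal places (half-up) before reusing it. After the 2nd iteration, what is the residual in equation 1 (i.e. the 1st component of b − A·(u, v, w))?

1.5269

Iteration 1:
  u = (-11 - (-2)·1.0000 - (-1.8)·1.0000) / (6.8) = -1.0588
  v = (-2 - (2)·1.0000 - (0.5)·1.0000) / (5.5) = -0.8182
  w = (-2 - (-4)·1.0000 - (4)·1.0000) / (9) = -0.2222
Iteration 2:
  u = (-11 - (-2)·-0.8182 - (-1.8)·-0.2222) / (6.8) = -1.9171
  v = (-2 - (2)·-1.0588 - (0.5)·-0.2222) / (5.5) = 0.0416
  w = (-2 - (-4)·-1.0588 - (4)·-0.8182) / (9) = -0.3292
Residual b − A·x = (1.5269, 1.7700, -6.8720)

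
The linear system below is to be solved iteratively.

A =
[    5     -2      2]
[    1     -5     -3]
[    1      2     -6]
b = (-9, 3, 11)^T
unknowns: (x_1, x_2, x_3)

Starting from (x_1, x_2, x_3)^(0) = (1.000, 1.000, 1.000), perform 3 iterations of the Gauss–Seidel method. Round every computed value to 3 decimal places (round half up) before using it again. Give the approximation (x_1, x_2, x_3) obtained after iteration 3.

Iteration 1:
  x_1 = (-9 - (-2)·1.000 - (2)·1.000) / (5) = -1.800
  x_2 = (3 - (1)·-1.800 - (-3)·1.000) / (-5) = -1.560
  x_3 = (11 - (1)·-1.800 - (2)·-1.560) / (-6) = -2.653
Iteration 2:
  x_1 = (-9 - (-2)·-1.560 - (2)·-2.653) / (5) = -1.363
  x_2 = (3 - (1)·-1.363 - (-3)·-2.653) / (-5) = 0.719
  x_3 = (11 - (1)·-1.363 - (2)·0.719) / (-6) = -1.821
Iteration 3:
  x_1 = (-9 - (-2)·0.719 - (2)·-1.821) / (5) = -0.784
  x_2 = (3 - (1)·-0.784 - (-3)·-1.821) / (-5) = 0.336
  x_3 = (11 - (1)·-0.784 - (2)·0.336) / (-6) = -1.852

(-0.784, 0.336, -1.852)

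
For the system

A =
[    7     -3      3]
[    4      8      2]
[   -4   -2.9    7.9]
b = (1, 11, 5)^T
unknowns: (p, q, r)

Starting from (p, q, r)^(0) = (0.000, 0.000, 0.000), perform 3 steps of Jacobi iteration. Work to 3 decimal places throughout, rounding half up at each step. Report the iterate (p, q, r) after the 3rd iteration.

Iteration 1:
  p = (1 - (-3)·0.000 - (3)·0.000) / (7) = 0.143
  q = (11 - (4)·0.000 - (2)·0.000) / (8) = 1.375
  r = (5 - (-4)·0.000 - (-2.9)·0.000) / (7.9) = 0.633
Iteration 2:
  p = (1 - (-3)·1.375 - (3)·0.633) / (7) = 0.461
  q = (11 - (4)·0.143 - (2)·0.633) / (8) = 1.145
  r = (5 - (-4)·0.143 - (-2.9)·1.375) / (7.9) = 1.210
Iteration 3:
  p = (1 - (-3)·1.145 - (3)·1.210) / (7) = 0.115
  q = (11 - (4)·0.461 - (2)·1.210) / (8) = 0.842
  r = (5 - (-4)·0.461 - (-2.9)·1.145) / (7.9) = 1.287

(0.115, 0.842, 1.287)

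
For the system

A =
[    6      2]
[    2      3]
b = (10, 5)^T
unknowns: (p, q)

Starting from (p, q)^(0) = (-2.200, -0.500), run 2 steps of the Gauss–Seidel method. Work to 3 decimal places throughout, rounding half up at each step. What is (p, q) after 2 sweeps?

Iteration 1:
  p = (10 - (2)·-0.500) / (6) = 1.833
  q = (5 - (2)·1.833) / (3) = 0.445
Iteration 2:
  p = (10 - (2)·0.445) / (6) = 1.518
  q = (5 - (2)·1.518) / (3) = 0.655

(1.518, 0.655)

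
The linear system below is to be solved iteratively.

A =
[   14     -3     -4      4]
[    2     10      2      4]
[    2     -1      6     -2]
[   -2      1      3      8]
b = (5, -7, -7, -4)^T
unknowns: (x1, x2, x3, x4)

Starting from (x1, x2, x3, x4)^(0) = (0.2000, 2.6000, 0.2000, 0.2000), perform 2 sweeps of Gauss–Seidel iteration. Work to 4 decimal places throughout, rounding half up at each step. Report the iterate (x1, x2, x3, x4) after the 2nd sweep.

(-0.4336, -0.4763, -0.9537, -0.1912)

Iteration 1:
  x1 = (5 - (-3)·2.6000 - (-4)·0.2000 - (4)·0.2000) / (14) = 0.9143
  x2 = (-7 - (2)·0.9143 - (2)·0.2000 - (4)·0.2000) / (10) = -1.0029
  x3 = (-7 - (2)·0.9143 - (-1)·-1.0029 - (-2)·0.2000) / (6) = -1.5719
  x4 = (-4 - (-2)·0.9143 - (1)·-1.0029 - (3)·-1.5719) / (8) = 0.4434
Iteration 2:
  x1 = (5 - (-3)·-1.0029 - (-4)·-1.5719 - (4)·0.4434) / (14) = -0.4336
  x2 = (-7 - (2)·-0.4336 - (2)·-1.5719 - (4)·0.4434) / (10) = -0.4763
  x3 = (-7 - (2)·-0.4336 - (-1)·-0.4763 - (-2)·0.4434) / (6) = -0.9537
  x4 = (-4 - (-2)·-0.4336 - (1)·-0.4763 - (3)·-0.9537) / (8) = -0.1912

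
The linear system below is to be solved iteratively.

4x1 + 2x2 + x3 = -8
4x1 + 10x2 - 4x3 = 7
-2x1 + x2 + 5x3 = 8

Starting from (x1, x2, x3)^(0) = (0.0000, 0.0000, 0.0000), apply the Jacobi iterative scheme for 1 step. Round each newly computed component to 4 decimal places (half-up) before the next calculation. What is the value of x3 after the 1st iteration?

1.6000

Iteration 1:
  x1 = (-8 - (2)·0.0000 - (1)·0.0000) / (4) = -2.0000
  x2 = (7 - (4)·0.0000 - (-4)·0.0000) / (10) = 0.7000
  x3 = (8 - (-2)·0.0000 - (1)·0.0000) / (5) = 1.6000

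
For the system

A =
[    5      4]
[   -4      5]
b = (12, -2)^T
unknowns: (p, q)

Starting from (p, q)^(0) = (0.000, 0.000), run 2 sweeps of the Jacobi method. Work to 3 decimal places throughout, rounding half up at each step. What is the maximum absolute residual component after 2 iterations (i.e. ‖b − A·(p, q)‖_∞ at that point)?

7.680

Iteration 1:
  p = (12 - (4)·0.000) / (5) = 2.400
  q = (-2 - (-4)·0.000) / (5) = -0.400
Iteration 2:
  p = (12 - (4)·-0.400) / (5) = 2.720
  q = (-2 - (-4)·2.400) / (5) = 1.520
Residual b − A·x = (-7.680, 1.280); ∞-norm = 7.680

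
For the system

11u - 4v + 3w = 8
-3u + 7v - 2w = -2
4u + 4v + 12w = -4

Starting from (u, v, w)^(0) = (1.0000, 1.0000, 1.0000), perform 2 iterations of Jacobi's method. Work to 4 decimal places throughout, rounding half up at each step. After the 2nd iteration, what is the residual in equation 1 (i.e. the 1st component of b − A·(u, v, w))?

Iteration 1:
  u = (8 - (-4)·1.0000 - (3)·1.0000) / (11) = 0.8182
  v = (-2 - (-3)·1.0000 - (-2)·1.0000) / (7) = 0.4286
  w = (-4 - (4)·1.0000 - (4)·1.0000) / (12) = -1.0000
Iteration 2:
  u = (8 - (-4)·0.4286 - (3)·-1.0000) / (11) = 1.1559
  v = (-2 - (-3)·0.8182 - (-2)·-1.0000) / (7) = -0.2208
  w = (-4 - (4)·0.8182 - (4)·0.4286) / (12) = -0.7489
Residual b − A·x = (-3.3514, 1.5155, 1.2464)

-3.3514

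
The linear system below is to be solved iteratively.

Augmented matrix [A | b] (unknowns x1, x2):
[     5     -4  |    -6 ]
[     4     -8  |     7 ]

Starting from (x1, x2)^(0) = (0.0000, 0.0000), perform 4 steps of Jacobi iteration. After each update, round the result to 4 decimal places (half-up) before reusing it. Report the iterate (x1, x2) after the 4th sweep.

(-2.6600, -2.0650)

Iteration 1:
  x1 = (-6 - (-4)·0.0000) / (5) = -1.2000
  x2 = (7 - (4)·0.0000) / (-8) = -0.8750
Iteration 2:
  x1 = (-6 - (-4)·-0.8750) / (5) = -1.9000
  x2 = (7 - (4)·-1.2000) / (-8) = -1.4750
Iteration 3:
  x1 = (-6 - (-4)·-1.4750) / (5) = -2.3800
  x2 = (7 - (4)·-1.9000) / (-8) = -1.8250
Iteration 4:
  x1 = (-6 - (-4)·-1.8250) / (5) = -2.6600
  x2 = (7 - (4)·-2.3800) / (-8) = -2.0650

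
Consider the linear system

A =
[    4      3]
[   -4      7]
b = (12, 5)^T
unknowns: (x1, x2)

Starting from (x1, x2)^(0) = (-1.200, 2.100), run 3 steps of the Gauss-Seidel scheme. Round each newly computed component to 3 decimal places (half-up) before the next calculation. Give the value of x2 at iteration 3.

1.669

Iteration 1:
  x1 = (12 - (3)·2.100) / (4) = 1.425
  x2 = (5 - (-4)·1.425) / (7) = 1.529
Iteration 2:
  x1 = (12 - (3)·1.529) / (4) = 1.853
  x2 = (5 - (-4)·1.853) / (7) = 1.773
Iteration 3:
  x1 = (12 - (3)·1.773) / (4) = 1.670
  x2 = (5 - (-4)·1.670) / (7) = 1.669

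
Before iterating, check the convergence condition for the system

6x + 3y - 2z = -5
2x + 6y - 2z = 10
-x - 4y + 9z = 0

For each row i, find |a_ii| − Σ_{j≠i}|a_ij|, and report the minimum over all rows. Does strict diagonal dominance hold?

row 1: |6| − (3+2) = 1
row 2: |6| − (2+2) = 2
row 3: |9| − (1+4) = 4
minimum over rows = 1 → strictly diagonally dominant (convergence guaranteed)

1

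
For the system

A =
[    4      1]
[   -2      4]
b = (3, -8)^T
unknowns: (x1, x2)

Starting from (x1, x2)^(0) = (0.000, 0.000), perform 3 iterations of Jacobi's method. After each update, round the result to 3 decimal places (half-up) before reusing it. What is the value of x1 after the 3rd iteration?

Iteration 1:
  x1 = (3 - (1)·0.000) / (4) = 0.750
  x2 = (-8 - (-2)·0.000) / (4) = -2.000
Iteration 2:
  x1 = (3 - (1)·-2.000) / (4) = 1.250
  x2 = (-8 - (-2)·0.750) / (4) = -1.625
Iteration 3:
  x1 = (3 - (1)·-1.625) / (4) = 1.156
  x2 = (-8 - (-2)·1.250) / (4) = -1.375

1.156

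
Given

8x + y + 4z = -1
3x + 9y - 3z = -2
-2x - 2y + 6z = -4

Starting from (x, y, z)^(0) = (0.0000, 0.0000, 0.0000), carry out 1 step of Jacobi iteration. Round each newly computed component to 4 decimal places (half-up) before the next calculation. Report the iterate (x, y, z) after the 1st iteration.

(-0.1250, -0.2222, -0.6667)

Iteration 1:
  x = (-1 - (1)·0.0000 - (4)·0.0000) / (8) = -0.1250
  y = (-2 - (3)·0.0000 - (-3)·0.0000) / (9) = -0.2222
  z = (-4 - (-2)·0.0000 - (-2)·0.0000) / (6) = -0.6667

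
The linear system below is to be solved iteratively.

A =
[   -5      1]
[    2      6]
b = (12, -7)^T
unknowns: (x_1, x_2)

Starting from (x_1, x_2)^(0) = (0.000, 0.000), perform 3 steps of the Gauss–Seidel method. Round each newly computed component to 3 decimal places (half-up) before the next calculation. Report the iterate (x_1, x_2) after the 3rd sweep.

(-2.468, -0.344)

Iteration 1:
  x_1 = (12 - (1)·0.000) / (-5) = -2.400
  x_2 = (-7 - (2)·-2.400) / (6) = -0.367
Iteration 2:
  x_1 = (12 - (1)·-0.367) / (-5) = -2.473
  x_2 = (-7 - (2)·-2.473) / (6) = -0.342
Iteration 3:
  x_1 = (12 - (1)·-0.342) / (-5) = -2.468
  x_2 = (-7 - (2)·-2.468) / (6) = -0.344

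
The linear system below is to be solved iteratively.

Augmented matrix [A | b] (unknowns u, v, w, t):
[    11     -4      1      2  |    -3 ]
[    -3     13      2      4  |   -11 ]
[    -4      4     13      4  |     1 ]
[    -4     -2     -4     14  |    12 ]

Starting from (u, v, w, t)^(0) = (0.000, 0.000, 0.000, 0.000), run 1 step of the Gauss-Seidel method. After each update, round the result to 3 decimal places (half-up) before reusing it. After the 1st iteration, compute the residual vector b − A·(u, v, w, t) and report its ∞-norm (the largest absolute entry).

5.360

Iteration 1:
  u = (-3 - (-4)·0.000 - (1)·0.000 - (2)·0.000) / (11) = -0.273
  v = (-11 - (-3)·-0.273 - (2)·0.000 - (4)·0.000) / (13) = -0.909
  w = (1 - (-4)·-0.273 - (4)·-0.909 - (4)·0.000) / (13) = 0.273
  t = (12 - (-4)·-0.273 - (-2)·-0.909 - (-4)·0.273) / (14) = 0.727
Residual b − A·x = (-5.360, -3.456, -2.913, 0.004); ∞-norm = 5.360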